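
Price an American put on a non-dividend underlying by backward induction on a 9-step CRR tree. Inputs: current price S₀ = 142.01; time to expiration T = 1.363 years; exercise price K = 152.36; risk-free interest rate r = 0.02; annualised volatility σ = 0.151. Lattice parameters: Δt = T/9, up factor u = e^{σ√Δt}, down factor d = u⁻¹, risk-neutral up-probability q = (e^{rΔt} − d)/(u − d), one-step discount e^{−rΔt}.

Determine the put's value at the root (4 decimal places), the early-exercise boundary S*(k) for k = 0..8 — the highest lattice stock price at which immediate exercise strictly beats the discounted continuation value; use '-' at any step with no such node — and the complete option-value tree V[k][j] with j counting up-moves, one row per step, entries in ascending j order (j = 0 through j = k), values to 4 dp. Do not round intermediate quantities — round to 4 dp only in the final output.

Δt=0.15144  u=1.06052  d=0.94293  q=0.51111  discount=0.99698
step 9 (expiry): payoffs max(K−S,0) = 68.6774 58.2413 46.5037 33.3023 18.4545 1.7550 0.0000 0.0000 0.0000 0.0000
step 8: (k=8,j=0): S=88.7474, (K−S)⁺=63.6126, hold=63.1518 ⇒ V=63.6126 exercise | (k=8,j=1): S=99.8151, (K−S)⁺=52.5449, hold=52.0841 ⇒ V=52.5449 exercise | (k=8,j=2): S=112.2631, (K−S)⁺=40.0969, hold=39.6361 ⇒ V=40.0969 exercise | (k=8,j=3): S=126.2636, (K−S)⁺=26.0964, hold=25.6356 ⇒ V=26.0964 exercise | (k=8,j=4): S=142.0100, (K−S)⁺=10.3500, hold=9.8892 ⇒ V=10.3500 exercise | (k=8,j=5): S=159.7202, (K−S)⁺=0.0000, hold=0.8554 ⇒ V=0.8554 continue | (k=8,j=6): S=179.6390, (K−S)⁺=0.0000, hold=0.0000 ⇒ V=0.0000 continue | (k=8,j=7): S=202.0419, (K−S)⁺=0.0000, hold=0.0000 ⇒ V=0.0000 continue | (k=8,j=8): S=227.2387, (K−S)⁺=0.0000, hold=0.0000 ⇒ V=0.0000 continue  boundary S*=142.0100
step 7: (k=7,j=0): S=94.1187, (K−S)⁺=58.2413, hold=57.7805 ⇒ V=58.2413 exercise | (k=7,j=1): S=105.8563, (K−S)⁺=46.5037, hold=46.0429 ⇒ V=46.5037 exercise | (k=7,j=2): S=119.0577, (K−S)⁺=33.3023, hold=32.8415 ⇒ V=33.3023 exercise | (k=7,j=3): S=133.9055, (K−S)⁺=18.4545, hold=17.9937 ⇒ V=18.4545 exercise | (k=7,j=4): S=150.6050, (K−S)⁺=1.7550, hold=5.4806 ⇒ V=5.4806 continue | (k=7,j=5): S=169.3871, (K−S)⁺=0.0000, hold=0.4169 ⇒ V=0.4169 continue | (k=7,j=6): S=190.5114, (K−S)⁺=0.0000, hold=0.0000 ⇒ V=0.0000 continue | (k=7,j=7): S=214.2703, (K−S)⁺=0.0000, hold=0.0000 ⇒ V=0.0000 continue  boundary S*=133.9055
step 6: (k=6,j=0): S=99.8151, (K−S)⁺=52.5449, hold=52.0841 ⇒ V=52.5449 exercise | (k=6,j=1): S=112.2631, (K−S)⁺=40.0969, hold=39.6361 ⇒ V=40.0969 exercise | (k=6,j=2): S=126.2636, (K−S)⁺=26.0964, hold=25.6356 ⇒ V=26.0964 exercise | (k=6,j=3): S=142.0100, (K−S)⁺=10.3500, hold=11.7876 ⇒ V=11.7876 continue | (k=6,j=4): S=159.7202, (K−S)⁺=0.0000, hold=2.8838 ⇒ V=2.8838 continue | (k=6,j=5): S=179.6390, (K−S)⁺=0.0000, hold=0.2032 ⇒ V=0.2032 continue | (k=6,j=6): S=202.0419, (K−S)⁺=0.0000, hold=0.0000 ⇒ V=0.0000 continue  boundary S*=126.2636
step 5: (k=5,j=0): S=105.8563, (K−S)⁺=46.5037, hold=46.0429 ⇒ V=46.5037 exercise | (k=5,j=1): S=119.0577, (K−S)⁺=33.3023, hold=32.8415 ⇒ V=33.3023 exercise | (k=5,j=2): S=133.9055, (K−S)⁺=18.4545, hold=18.7263 ⇒ V=18.7263 continue | (k=5,j=3): S=150.6050, (K−S)⁺=1.7550, hold=7.2149 ⇒ V=7.2149 continue | (k=5,j=4): S=169.3871, (K−S)⁺=0.0000, hold=1.5091 ⇒ V=1.5091 continue | (k=5,j=5): S=190.5114, (K−S)⁺=0.0000, hold=0.0991 ⇒ V=0.0991 continue  boundary S*=119.0577
step 4: (k=4,j=0): S=112.2631, (K−S)⁺=40.0969, hold=39.6361 ⇒ V=40.0969 exercise | (k=4,j=1): S=126.2636, (K−S)⁺=26.0964, hold=25.7741 ⇒ V=26.0964 exercise | (k=4,j=2): S=142.0100, (K−S)⁺=10.3500, hold=12.8038 ⇒ V=12.8038 continue | (k=4,j=3): S=159.7202, (K−S)⁺=0.0000, hold=4.2856 ⇒ V=4.2856 continue | (k=4,j=4): S=179.6390, (K−S)⁺=0.0000, hold=0.7860 ⇒ V=0.7860 continue  boundary S*=126.2636
step 3: (k=3,j=0): S=119.0577, (K−S)⁺=33.3023, hold=32.8415 ⇒ V=33.3023 exercise | (k=3,j=1): S=133.9055, (K−S)⁺=18.4545, hold=19.2441 ⇒ V=19.2441 continue | (k=3,j=2): S=150.6050, (K−S)⁺=1.7550, hold=8.4245 ⇒ V=8.4245 continue | (k=3,j=3): S=169.3871, (K−S)⁺=0.0000, hold=2.4894 ⇒ V=2.4894 continue  boundary S*=119.0577
step 2: (k=2,j=0): S=126.2636, (K−S)⁺=26.0964, hold=26.0380 ⇒ V=26.0964 exercise | (k=2,j=1): S=142.0100, (K−S)⁺=10.3500, hold=13.6726 ⇒ V=13.6726 continue | (k=2,j=2): S=159.7202, (K−S)⁺=0.0000, hold=5.3747 ⇒ V=5.3747 continue  boundary S*=126.2636
step 1: (k=1,j=0): S=133.9055, (K−S)⁺=18.4545, hold=19.6868 ⇒ V=19.6868 continue | (k=1,j=1): S=150.6050, (K−S)⁺=1.7550, hold=9.4030 ⇒ V=9.4030 continue  boundary S*=-
step 0: (k=0,j=0): S=142.0100, (K−S)⁺=10.3500, hold=14.3870 ⇒ V=14.3870 continue  boundary S*=-

price = 14.3870
boundary = - - 126.2636 119.0577 126.2636 119.0577 126.2636 133.9055 142.0100
tree:
14.3870
19.6868 9.4030
26.0964 13.6726 5.3747
33.3023 19.2441 8.4245 2.4894
40.0969 26.0964 12.8038 4.2856 0.7860
46.5037 33.3023 18.7263 7.2149 1.5091 0.0991
52.5449 40.0969 26.0964 11.7876 2.8838 0.2032 0.0000
58.2413 46.5037 33.3023 18.4545 5.4806 0.4169 0.0000 0.0000
63.6126 52.5449 40.0969 26.0964 10.3500 0.8554 0.0000 0.0000 0.0000
68.6774 58.2413 46.5037 33.3023 18.4545 1.7550 0.0000 0.0000 0.0000 0.0000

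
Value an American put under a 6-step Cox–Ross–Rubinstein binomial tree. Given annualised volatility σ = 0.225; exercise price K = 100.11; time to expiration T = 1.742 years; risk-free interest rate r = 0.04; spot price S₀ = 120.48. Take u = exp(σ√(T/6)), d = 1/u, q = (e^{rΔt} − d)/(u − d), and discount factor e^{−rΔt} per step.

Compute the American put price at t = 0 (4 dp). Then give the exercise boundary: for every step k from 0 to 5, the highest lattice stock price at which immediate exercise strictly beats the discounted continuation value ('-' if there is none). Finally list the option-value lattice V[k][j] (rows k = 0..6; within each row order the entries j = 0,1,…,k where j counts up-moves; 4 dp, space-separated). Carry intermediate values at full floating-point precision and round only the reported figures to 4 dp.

Δt=0.29033  u=1.12889  d=0.88583  q=0.51779  discount=0.98845
step 6 (expiry): payoffs max(K−S,0) = 41.8993 25.9266 5.5710 0.0000 0.0000 0.0000 0.0000
step 5: (k=5,j=0): S=65.7135, (K−S)⁺=34.3965, hold=33.2406 ⇒ V=34.3965 exercise | (k=5,j=1): S=83.7450, (K−S)⁺=16.3650, hold=15.2091 ⇒ V=16.3650 exercise | (k=5,j=2): S=106.7242, (K−S)⁺=0.0000, hold=2.6554 ⇒ V=2.6554 continue | (k=5,j=3): S=136.0088, (K−S)⁺=0.0000, hold=0.0000 ⇒ V=0.0000 continue | (k=5,j=4): S=173.3290, (K−S)⁺=0.0000, hold=0.0000 ⇒ V=0.0000 continue | (k=5,j=5): S=220.8896, (K−S)⁺=0.0000, hold=0.0000 ⇒ V=0.0000 continue  boundary S*=83.7450
step 4: (k=4,j=0): S=74.1834, (K−S)⁺=25.9266, hold=24.7707 ⇒ V=25.9266 exercise | (k=4,j=1): S=94.5390, (K−S)⁺=5.5710, hold=9.1594 ⇒ V=9.1594 continue | (k=4,j=2): S=120.4800, (K−S)⁺=0.0000, hold=1.2657 ⇒ V=1.2657 continue | (k=4,j=3): S=153.5391, (K−S)⁺=0.0000, hold=0.0000 ⇒ V=0.0000 continue | (k=4,j=4): S=195.6695, (K−S)⁺=0.0000, hold=0.0000 ⇒ V=0.0000 continue  boundary S*=74.1834
step 3: (k=3,j=0): S=83.7450, (K−S)⁺=16.3650, hold=17.0457 ⇒ V=17.0457 continue | (k=3,j=1): S=106.7242, (K−S)⁺=0.0000, hold=5.0136 ⇒ V=5.0136 continue | (k=3,j=2): S=136.0088, (K−S)⁺=0.0000, hold=0.6033 ⇒ V=0.6033 continue | (k=3,j=3): S=173.3290, (K−S)⁺=0.0000, hold=0.0000 ⇒ V=0.0000 continue  boundary S*=-
step 2: (k=2,j=0): S=94.5390, (K−S)⁺=5.5710, hold=10.6908 ⇒ V=10.6908 continue | (k=2,j=1): S=120.4800, (K−S)⁺=0.0000, hold=2.6985 ⇒ V=2.6985 continue | (k=2,j=2): S=153.5391, (K−S)⁺=0.0000, hold=0.2876 ⇒ V=0.2876 continue  boundary S*=-
step 1: (k=1,j=0): S=106.7242, (K−S)⁺=0.0000, hold=6.4768 ⇒ V=6.4768 continue | (k=1,j=1): S=136.0088, (K−S)⁺=0.0000, hold=1.4334 ⇒ V=1.4334 continue  boundary S*=-
step 0: (k=0,j=0): S=120.4800, (K−S)⁺=0.0000, hold=3.8208 ⇒ V=3.8208 continue  boundary S*=-

price = 3.8208
boundary = - - - - 74.1834 83.7450
tree:
3.8208
6.4768 1.4334
10.6908 2.6985 0.2876
17.0457 5.0136 0.6033 0.0000
25.9266 9.1594 1.2657 0.0000 0.0000
34.3965 16.3650 2.6554 0.0000 0.0000 0.0000
41.8993 25.9266 5.5710 0.0000 0.0000 0.0000 0.0000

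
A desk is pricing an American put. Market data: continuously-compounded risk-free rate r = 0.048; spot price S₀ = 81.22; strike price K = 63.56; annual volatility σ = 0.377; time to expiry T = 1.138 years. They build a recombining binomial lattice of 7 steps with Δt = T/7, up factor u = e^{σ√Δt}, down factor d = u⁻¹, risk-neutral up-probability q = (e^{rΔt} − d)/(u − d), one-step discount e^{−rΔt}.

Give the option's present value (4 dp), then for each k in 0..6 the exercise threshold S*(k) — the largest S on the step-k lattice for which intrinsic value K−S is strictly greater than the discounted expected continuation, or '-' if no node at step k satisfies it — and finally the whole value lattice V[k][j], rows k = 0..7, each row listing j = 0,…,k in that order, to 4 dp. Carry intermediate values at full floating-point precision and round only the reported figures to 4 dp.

price = 3.9051
boundary = - - - - 44.2181 37.9825 44.2181
tree:
3.9051
6.1139 1.6480
9.3132 2.8520 0.4099
13.7115 4.8433 0.8064 0.0000
19.3419 8.0182 1.5866 0.0000 0.0000
25.5775 12.8032 3.1215 0.0000 0.0000 0.0000
30.9337 19.3419 6.1414 0.0000 0.0000 0.0000 0.0000
35.5346 25.5775 12.0827 0.0000 0.0000 0.0000 0.0000 0.0000

Δt=0.16257  u=1.16417  d=0.85898  q=0.48774  discount=0.99223
step 7 (expiry): payoffs max(K−S,0) = 35.5346 25.5775 12.0827 0.0000 0.0000 0.0000 0.0000 0.0000
step 6: (k=6,j=0): S=32.6263, (K−S)⁺=30.9337, hold=30.4396 ⇒ V=30.9337 exercise | (k=6,j=1): S=44.2181, (K−S)⁺=19.3419, hold=18.8479 ⇒ V=19.3419 exercise | (k=6,j=2): S=59.9282, (K−S)⁺=3.6318, hold=6.1414 ⇒ V=6.1414 continue | (k=6,j=3): S=81.2200, (K−S)⁺=0.0000, hold=0.0000 ⇒ V=0.0000 continue | (k=6,j=4): S=110.0765, (K−S)⁺=0.0000, hold=0.0000 ⇒ V=0.0000 continue | (k=6,j=5): S=149.1853, (K−S)⁺=0.0000, hold=0.0000 ⇒ V=0.0000 continue | (k=6,j=6): S=202.1891, (K−S)⁺=0.0000, hold=0.0000 ⇒ V=0.0000 continue  boundary S*=44.2181
step 5: (k=5,j=0): S=37.9825, (K−S)⁺=25.5775, hold=25.0834 ⇒ V=25.5775 exercise | (k=5,j=1): S=51.4773, (K−S)⁺=12.0827, hold=12.8032 ⇒ V=12.8032 continue | (k=5,j=2): S=69.7665, (K−S)⁺=0.0000, hold=3.1215 ⇒ V=3.1215 continue | (k=5,j=3): S=94.5538, (K−S)⁺=0.0000, hold=0.0000 ⇒ V=0.0000 continue | (k=5,j=4): S=128.1476, (K−S)⁺=0.0000, hold=0.0000 ⇒ V=0.0000 continue | (k=5,j=5): S=173.6768, (K−S)⁺=0.0000, hold=0.0000 ⇒ V=0.0000 continue  boundary S*=37.9825
step 4: (k=4,j=0): S=44.2181, (K−S)⁺=19.3419, hold=19.1965 ⇒ V=19.3419 exercise | (k=4,j=1): S=59.9282, (K−S)⁺=3.6318, hold=8.0182 ⇒ V=8.0182 continue | (k=4,j=2): S=81.2200, (K−S)⁺=0.0000, hold=1.5866 ⇒ V=1.5866 continue | (k=4,j=3): S=110.0765, (K−S)⁺=0.0000, hold=0.0000 ⇒ V=0.0000 continue | (k=4,j=4): S=149.1853, (K−S)⁺=0.0000, hold=0.0000 ⇒ V=0.0000 continue  boundary S*=44.2181
step 3: (k=3,j=0): S=51.4773, (K−S)⁺=12.0827, hold=13.7115 ⇒ V=13.7115 continue | (k=3,j=1): S=69.7665, (K−S)⁺=0.0000, hold=4.8433 ⇒ V=4.8433 continue | (k=3,j=2): S=94.5538, (K−S)⁺=0.0000, hold=0.8064 ⇒ V=0.8064 continue | (k=3,j=3): S=128.1476, (K−S)⁺=0.0000, hold=0.0000 ⇒ V=0.0000 continue  boundary S*=-
step 2: (k=2,j=0): S=59.9282, (K−S)⁺=3.6318, hold=9.3132 ⇒ V=9.3132 continue | (k=2,j=1): S=81.2200, (K−S)⁺=0.0000, hold=2.8520 ⇒ V=2.8520 continue | (k=2,j=2): S=110.0765, (K−S)⁺=0.0000, hold=0.4099 ⇒ V=0.4099 continue  boundary S*=-
step 1: (k=1,j=0): S=69.7665, (K−S)⁺=0.0000, hold=6.1139 ⇒ V=6.1139 continue | (k=1,j=1): S=94.5538, (K−S)⁺=0.0000, hold=1.6480 ⇒ V=1.6480 continue  boundary S*=-
step 0: (k=0,j=0): S=81.2200, (K−S)⁺=0.0000, hold=3.9051 ⇒ V=3.9051 continue  boundary S*=-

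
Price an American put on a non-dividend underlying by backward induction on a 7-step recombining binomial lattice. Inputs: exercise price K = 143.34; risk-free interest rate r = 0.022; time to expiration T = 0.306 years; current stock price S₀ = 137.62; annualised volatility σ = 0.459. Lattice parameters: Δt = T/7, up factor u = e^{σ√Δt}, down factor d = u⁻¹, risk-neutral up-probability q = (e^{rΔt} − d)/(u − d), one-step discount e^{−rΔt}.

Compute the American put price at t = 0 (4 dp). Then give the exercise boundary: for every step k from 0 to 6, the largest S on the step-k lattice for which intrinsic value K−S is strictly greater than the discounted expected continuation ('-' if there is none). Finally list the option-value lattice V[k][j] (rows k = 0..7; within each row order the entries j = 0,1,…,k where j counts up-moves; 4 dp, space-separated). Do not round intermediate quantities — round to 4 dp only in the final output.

price = 17.0626
boundary = - - - - 93.7495 103.1922 113.5861
tree:
17.0626
23.5572 10.0900
31.4301 15.1105 4.6937
40.3309 21.8902 7.8265 1.3233
49.5905 30.4217 12.7296 2.5523 0.0000
58.1692 40.1478 19.9894 4.9228 0.0000 0.0000
65.9629 49.5905 29.7539 9.4948 0.0000 0.0000 0.0000
73.0434 58.1692 40.1478 18.3131 0.0000 0.0000 0.0000 0.0000

Δt=0.04371  u=1.10072  d=0.90849  q=0.48103  discount=0.99904
step 7 (expiry): payoffs max(K−S,0) = 73.0434 58.1692 40.1478 18.3131 0.0000 0.0000 0.0000 0.0000
step 6: (k=6,j=0): S=77.3771, (K−S)⁺=65.9629, hold=65.8251 ⇒ V=65.9629 exercise | (k=6,j=1): S=93.7495, (K−S)⁺=49.5905, hold=49.4527 ⇒ V=49.5905 exercise | (k=6,j=2): S=113.5861, (K−S)⁺=29.7539, hold=29.6161 ⇒ V=29.7539 exercise | (k=6,j=3): S=137.6200, (K−S)⁺=5.7200, hold=9.4948 ⇒ V=9.4948 continue | (k=6,j=4): S=166.7393, (K−S)⁺=0.0000, hold=0.0000 ⇒ V=0.0000 continue | (k=6,j=5): S=202.0199, (K−S)⁺=0.0000, hold=0.0000 ⇒ V=0.0000 continue | (k=6,j=6): S=244.7657, (K−S)⁺=0.0000, hold=0.0000 ⇒ V=0.0000 continue  boundary S*=113.5861
step 5: (k=5,j=0): S=85.1708, (K−S)⁺=58.1692, hold=58.0314 ⇒ V=58.1692 exercise | (k=5,j=1): S=103.1922, (K−S)⁺=40.1478, hold=40.0100 ⇒ V=40.1478 exercise | (k=5,j=2): S=125.0269, (K−S)⁺=18.3131, hold=19.9894 ⇒ V=19.9894 continue | (k=5,j=3): S=151.4815, (K−S)⁺=0.0000, hold=4.9228 ⇒ V=4.9228 continue | (k=5,j=4): S=183.5338, (K−S)⁺=0.0000, hold=0.0000 ⇒ V=0.0000 continue | (k=5,j=5): S=222.3681, (K−S)⁺=0.0000, hold=0.0000 ⇒ V=0.0000 continue  boundary S*=103.1922
step 4: (k=4,j=0): S=93.7495, (K−S)⁺=49.5905, hold=49.4527 ⇒ V=49.5905 exercise | (k=4,j=1): S=113.5861, (K−S)⁺=29.7539, hold=30.4217 ⇒ V=30.4217 continue | (k=4,j=2): S=137.6200, (K−S)⁺=5.7200, hold=12.7296 ⇒ V=12.7296 continue | (k=4,j=3): S=166.7393, (K−S)⁺=0.0000, hold=2.5523 ⇒ V=2.5523 continue | (k=4,j=4): S=202.0199, (K−S)⁺=0.0000, hold=0.0000 ⇒ V=0.0000 continue  boundary S*=93.7495
step 3: (k=3,j=0): S=103.1922, (K−S)⁺=40.1478, hold=40.3309 ⇒ V=40.3309 continue | (k=3,j=1): S=125.0269, (K−S)⁺=18.3131, hold=21.8902 ⇒ V=21.8902 continue | (k=3,j=2): S=151.4815, (K−S)⁺=0.0000, hold=7.8265 ⇒ V=7.8265 continue | (k=3,j=3): S=183.5338, (K−S)⁺=0.0000, hold=1.3233 ⇒ V=1.3233 continue  boundary S*=-
step 2: (k=2,j=0): S=113.5861, (K−S)⁺=29.7539, hold=31.4301 ⇒ V=31.4301 continue | (k=2,j=1): S=137.6200, (K−S)⁺=5.7200, hold=15.1105 ⇒ V=15.1105 continue | (k=2,j=2): S=166.7393, (K−S)⁺=0.0000, hold=4.6937 ⇒ V=4.6937 continue  boundary S*=-
step 1: (k=1,j=0): S=125.0269, (K−S)⁺=18.3131, hold=23.5572 ⇒ V=23.5572 continue | (k=1,j=1): S=151.4815, (K−S)⁺=0.0000, hold=10.0900 ⇒ V=10.0900 continue  boundary S*=-
step 0: (k=0,j=0): S=137.6200, (K−S)⁺=5.7200, hold=17.0626 ⇒ V=17.0626 continue  boundary S*=-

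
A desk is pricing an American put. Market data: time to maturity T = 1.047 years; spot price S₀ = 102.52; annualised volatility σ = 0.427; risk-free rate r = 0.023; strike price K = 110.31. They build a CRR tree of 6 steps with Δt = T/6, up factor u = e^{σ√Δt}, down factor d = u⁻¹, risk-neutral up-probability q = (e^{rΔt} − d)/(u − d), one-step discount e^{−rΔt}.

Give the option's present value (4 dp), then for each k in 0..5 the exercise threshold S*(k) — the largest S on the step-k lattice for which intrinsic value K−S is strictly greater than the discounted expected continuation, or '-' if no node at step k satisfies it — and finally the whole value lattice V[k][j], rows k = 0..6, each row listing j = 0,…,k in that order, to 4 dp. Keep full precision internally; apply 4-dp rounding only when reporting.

price = 21.5273
boundary = - - - 60.0359 71.7591 85.7715
tree:
21.5273
29.6637 12.4167
39.4523 18.7355 5.3043
50.2741 27.4281 8.9653 1.1672
60.0820 38.5509 14.9564 2.1975 0.0000
68.2877 50.2741 24.5385 4.1375 0.0000 0.0000
75.1528 60.0820 38.5509 7.7900 0.0000 0.0000 0.0000

Δt=0.17450, u=1.19527, d=0.83663, q=0.46674, disc=e^(-rΔt)=0.99599
k=6 terminal: V=max(K-S,0) → 75.1528 60.0820 38.5509 7.7900 0.0000 0.0000 0.0000
k=5: j=0 S=42.0223 intr=68.2877 cont=67.8459 V=68.2877[EX]; j=1 S=60.0359 intr=50.2741 cont=49.8322 V=50.2741[EX]; j=2 S=85.7715 intr=24.5385 cont=24.0967 V=24.5385[EX]; j=3 S=122.5390 intr=0.0000 cont=4.1375 V=4.1375[hold]; j=4 S=175.0677 intr=0.0000 cont=0.0000 V=0.0000[hold]; j=5 S=250.1137 intr=0.0000 cont=0.0000 V=0.0000[hold]  S*(5)=85.7715
k=4: j=0 S=50.2280 intr=60.0820 cont=59.6402 V=60.0820[EX]; j=1 S=71.7591 intr=38.5509 cont=38.1090 V=38.5509[EX]; j=2 S=102.5200 intr=7.7900 cont=14.9564 V=14.9564[hold]; j=3 S=146.4671 intr=0.0000 cont=2.1975 V=2.1975[hold]; j=4 S=209.2530 intr=0.0000 cont=0.0000 V=0.0000[hold]  S*(4)=71.7591
k=3: j=0 S=60.0359 intr=50.2741 cont=49.8322 V=50.2741[EX]; j=1 S=85.7715 intr=24.5385 cont=27.4281 V=27.4281[hold]; j=2 S=122.5390 intr=0.0000 cont=8.9653 V=8.9653[hold]; j=3 S=175.0677 intr=0.0000 cont=1.1672 V=1.1672[hold]  S*(3)=60.0359
k=2: j=0 S=71.7591 intr=38.5509 cont=39.4523 V=39.4523[hold]; j=1 S=102.5200 intr=7.7900 cont=18.7355 V=18.7355[hold]; j=2 S=146.4671 intr=0.0000 cont=5.3043 V=5.3043[hold]  S*(2)=-
k=1: j=0 S=85.7715 intr=24.5385 cont=29.6637 V=29.6637[hold]; j=1 S=122.5390 intr=0.0000 cont=12.4167 V=12.4167[hold]  S*(1)=-
k=0: j=0 S=102.5200 intr=7.7900 cont=21.5273 V=21.5273[hold]  S*(0)=-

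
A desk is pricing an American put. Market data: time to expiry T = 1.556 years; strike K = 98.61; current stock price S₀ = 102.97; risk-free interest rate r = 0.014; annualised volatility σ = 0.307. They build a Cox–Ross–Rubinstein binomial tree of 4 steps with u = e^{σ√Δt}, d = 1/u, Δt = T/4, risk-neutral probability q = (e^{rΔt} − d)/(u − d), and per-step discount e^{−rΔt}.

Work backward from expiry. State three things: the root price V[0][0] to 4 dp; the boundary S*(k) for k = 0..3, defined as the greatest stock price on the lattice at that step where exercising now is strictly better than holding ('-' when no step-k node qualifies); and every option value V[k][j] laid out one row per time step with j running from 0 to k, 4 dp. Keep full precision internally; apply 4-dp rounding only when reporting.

price = 11.9783
boundary = - - - 57.9750
tree:
11.9783
18.8626 4.2438
28.5546 7.9973 0.0000
40.6350 15.0707 0.0000 0.0000
50.7378 28.4003 0.0000 0.0000 0.0000

params: Δt=0.38900 u=1.21104 d=0.82574 q=0.46645 e^(-rΔt)=0.99457
t_4 payoffs: 50.7378 28.4003 0.0000 0.0000 0.0000
t_3: node(3,0) S=57.9750 payoff=40.6350 vs cont=40.0995 → 40.6350 [stop]  node(3,1) S=85.0264 payoff=13.5836 vs cont=15.0707 → 15.0707 [wait]  node(3,2) S=124.7003 payoff=0.0000 vs cont=0.0000 → 0.0000 [wait]  node(3,3) S=182.8862 payoff=0.0000 vs cont=0.0000 → 0.0000 [wait]  ⇒ S*(3)=57.9750
t_2: node(2,0) S=70.2097 payoff=28.4003 vs cont=28.5546 → 28.5546 [wait]  node(2,1) S=102.9700 payoff=0.0000 vs cont=7.9973 → 7.9973 [wait]  node(2,2) S=151.0164 payoff=0.0000 vs cont=0.0000 → 0.0000 [wait]  ⇒ S*(2)=-
t_1: node(1,0) S=85.0264 payoff=13.5836 vs cont=18.8626 → 18.8626 [wait]  node(1,1) S=124.7003 payoff=0.0000 vs cont=4.2438 → 4.2438 [wait]  ⇒ S*(1)=-
t_0: node(0,0) S=102.9700 payoff=0.0000 vs cont=11.9783 → 11.9783 [wait]  ⇒ S*(0)=-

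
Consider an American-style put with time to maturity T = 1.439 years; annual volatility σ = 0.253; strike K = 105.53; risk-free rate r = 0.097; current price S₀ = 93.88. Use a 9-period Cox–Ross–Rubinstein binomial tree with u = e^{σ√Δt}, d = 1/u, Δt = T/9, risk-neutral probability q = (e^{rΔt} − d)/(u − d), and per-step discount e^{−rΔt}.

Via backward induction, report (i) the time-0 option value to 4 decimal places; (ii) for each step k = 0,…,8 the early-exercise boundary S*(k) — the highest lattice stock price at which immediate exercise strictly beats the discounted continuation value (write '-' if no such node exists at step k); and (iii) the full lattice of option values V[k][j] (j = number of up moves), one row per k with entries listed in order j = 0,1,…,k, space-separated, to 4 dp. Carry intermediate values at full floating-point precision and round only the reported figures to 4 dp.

price = 13.6148
boundary = - 84.8472 76.6836 84.8472 76.6836 84.8472 76.6836 84.8472 93.8800
tree:
13.6148
20.6828 8.2606
28.8464 13.2781 4.4199
36.2246 20.6828 7.6409 1.9293
42.8929 28.8464 12.8090 3.6605 0.5781
48.9196 36.2246 20.6828 6.7776 1.2328 0.0628
54.3664 42.8929 28.8464 12.1352 2.6186 0.1422 0.0000
59.2892 48.9196 36.2246 20.6828 5.5376 0.3224 0.0000 0.0000
63.7383 54.3664 42.8929 28.8464 11.6500 0.7306 0.0000 0.0000 0.0000
67.7593 59.2892 48.9196 36.2246 20.6828 1.6556 0.0000 0.0000 0.0000 0.0000

params: Δt=0.15989 u=1.10646 d=0.90378 q=0.55185 e^(-rΔt)=0.98461
t_9 payoffs: 67.7593 59.2892 48.9196 36.2246 20.6828 1.6556 0.0000 0.0000 0.0000 0.0000
t_8: node(8,0) S=41.7917 payoff=63.7383 vs cont=62.1142 → 63.7383 [stop]  node(8,1) S=51.1636 payoff=54.3664 vs cont=52.7423 → 54.3664 [stop]  node(8,2) S=62.6371 payoff=42.8929 vs cont=41.2688 → 42.8929 [stop]  node(8,3) S=76.6836 payoff=28.8464 vs cont=27.2224 → 28.8464 [stop]  node(8,4) S=93.8800 payoff=11.6500 vs cont=10.0259 → 11.6500 [stop]  node(8,5) S=114.9327 payoff=0.0000 vs cont=0.7306 → 0.7306 [wait]  node(8,6) S=140.7066 payoff=0.0000 vs cont=0.0000 → 0.0000 [wait]  node(8,7) S=172.2603 payoff=0.0000 vs cont=0.0000 → 0.0000 [wait]  node(8,8) S=210.8899 payoff=0.0000 vs cont=0.0000 → 0.0000 [wait]  ⇒ S*(8)=93.8800
t_7: node(7,0) S=46.2408 payoff=59.2892 vs cont=57.6651 → 59.2892 [stop]  node(7,1) S=56.6104 payoff=48.9196 vs cont=47.2955 → 48.9196 [stop]  node(7,2) S=69.3054 payoff=36.2246 vs cont=34.6005 → 36.2246 [stop]  node(7,3) S=84.8472 payoff=20.6828 vs cont=19.0587 → 20.6828 [stop]  node(7,4) S=103.8744 payoff=1.6556 vs cont=5.5376 → 5.5376 [wait]  node(7,5) S=127.1684 payoff=0.0000 vs cont=0.3224 → 0.3224 [wait]  node(7,6) S=155.6861 payoff=0.0000 vs cont=0.0000 → 0.0000 [wait]  node(7,7) S=190.5989 payoff=0.0000 vs cont=0.0000 → 0.0000 [wait]  ⇒ S*(7)=84.8472
t_6: node(6,0) S=51.1636 payoff=54.3664 vs cont=52.7423 → 54.3664 [stop]  node(6,1) S=62.6371 payoff=42.8929 vs cont=41.2688 → 42.8929 [stop]  node(6,2) S=76.6836 payoff=28.8464 vs cont=27.2224 → 28.8464 [stop]  node(6,3) S=93.8800 payoff=11.6500 vs cont=12.1352 → 12.1352 [wait]  node(6,4) S=114.9327 payoff=0.0000 vs cont=2.6186 → 2.6186 [wait]  node(6,5) S=140.7066 payoff=0.0000 vs cont=0.1422 → 0.1422 [wait]  node(6,6) S=172.2603 payoff=0.0000 vs cont=0.0000 → 0.0000 [wait]  ⇒ S*(6)=76.6836
t_5: node(5,0) S=56.6104 payoff=48.9196 vs cont=47.2955 → 48.9196 [stop]  node(5,1) S=69.3054 payoff=36.2246 vs cont=34.6005 → 36.2246 [stop]  node(5,2) S=84.8472 payoff=20.6828 vs cont=19.3223 → 20.6828 [stop]  node(5,3) S=103.8744 payoff=1.6556 vs cont=6.7776 → 6.7776 [wait]  node(5,4) S=127.1684 payoff=0.0000 vs cont=1.2328 → 1.2328 [wait]  node(5,5) S=155.6861 payoff=0.0000 vs cont=0.0628 → 0.0628 [wait]  ⇒ S*(5)=84.8472
t_4: node(4,0) S=62.6371 payoff=42.8929 vs cont=41.2688 → 42.8929 [stop]  node(4,1) S=76.6836 payoff=28.8464 vs cont=27.2224 → 28.8464 [stop]  node(4,2) S=93.8800 payoff=11.6500 vs cont=12.8090 → 12.8090 [wait]  node(4,3) S=114.9327 payoff=0.0000 vs cont=3.6605 → 3.6605 [wait]  node(4,4) S=140.7066 payoff=0.0000 vs cont=0.5781 → 0.5781 [wait]  ⇒ S*(4)=76.6836
t_3: node(3,0) S=69.3054 payoff=36.2246 vs cont=34.6005 → 36.2246 [stop]  node(3,1) S=84.8472 payoff=20.6828 vs cont=19.6884 → 20.6828 [stop]  node(3,2) S=103.8744 payoff=1.6556 vs cont=7.6409 → 7.6409 [wait]  node(3,3) S=127.1684 payoff=0.0000 vs cont=1.9293 → 1.9293 [wait]  ⇒ S*(3)=84.8472
t_2: node(2,0) S=76.6836 payoff=28.8464 vs cont=27.2224 → 28.8464 [stop]  node(2,1) S=93.8800 payoff=11.6500 vs cont=13.2781 → 13.2781 [wait]  node(2,2) S=114.9327 payoff=0.0000 vs cont=4.4199 → 4.4199 [wait]  ⇒ S*(2)=76.6836
t_1: node(1,0) S=84.8472 payoff=20.6828 vs cont=19.9433 → 20.6828 [stop]  node(1,1) S=103.8744 payoff=1.6556 vs cont=8.2606 → 8.2606 [wait]  ⇒ S*(1)=84.8472
t_0: node(0,0) S=93.8800 payoff=11.6500 vs cont=13.6148 → 13.6148 [wait]  ⇒ S*(0)=-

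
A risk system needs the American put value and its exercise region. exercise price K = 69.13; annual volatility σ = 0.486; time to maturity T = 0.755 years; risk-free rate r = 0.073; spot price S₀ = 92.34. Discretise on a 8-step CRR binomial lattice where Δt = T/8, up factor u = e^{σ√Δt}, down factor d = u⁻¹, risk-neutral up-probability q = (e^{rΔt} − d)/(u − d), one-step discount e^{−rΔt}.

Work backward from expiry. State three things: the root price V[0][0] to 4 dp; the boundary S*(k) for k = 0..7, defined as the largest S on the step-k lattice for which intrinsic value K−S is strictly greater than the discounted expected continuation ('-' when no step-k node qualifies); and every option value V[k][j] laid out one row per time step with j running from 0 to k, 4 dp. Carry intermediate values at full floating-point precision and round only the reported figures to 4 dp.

Δt=0.09438, u=1.16102, d=0.86131, q=0.48581, disc=e^(-rΔt)=0.99313
k=8 terminal: V=max(K-S,0) → 41.1619 31.4297 18.3110 0.6272 0.0000 0.0000 0.0000 0.0000 0.0000
k=7: j=0 S=32.4716 intr=36.6584 cont=36.1838 V=36.6584[EX]; j=1 S=43.7709 intr=25.3591 cont=24.8845 V=25.3591[EX]; j=2 S=59.0021 intr=10.1279 cont=9.6533 V=10.1279[EX]; j=3 S=79.5333 intr=0.0000 cont=0.3203 V=0.3203[hold]; j=4 S=107.2089 intr=0.0000 cont=0.0000 V=0.0000[hold]; j=5 S=144.5149 intr=0.0000 cont=0.0000 V=0.0000[hold]; j=6 S=194.8024 intr=0.0000 cont=0.0000 V=0.0000[hold]; j=7 S=262.5888 intr=0.0000 cont=0.0000 V=0.0000[hold]  S*(7)=59.0021
k=6: j=0 S=37.7003 intr=31.4297 cont=30.9551 V=31.4297[EX]; j=1 S=50.8190 intr=18.3110 cont=17.8364 V=18.3110[EX]; j=2 S=68.5028 intr=0.6272 cont=5.3265 V=5.3265[hold]; j=3 S=92.3400 intr=0.0000 cont=0.1636 V=0.1636[hold]; j=4 S=124.4720 intr=0.0000 cont=0.0000 V=0.0000[hold]; j=5 S=167.7851 intr=0.0000 cont=0.0000 V=0.0000[hold]; j=6 S=226.1702 intr=0.0000 cont=0.0000 V=0.0000[hold]  S*(6)=50.8190
k=5: j=0 S=43.7709 intr=25.3591 cont=24.8845 V=25.3591[EX]; j=1 S=59.0021 intr=10.1279 cont=11.9206 V=11.9206[hold]; j=2 S=79.5333 intr=0.0000 cont=2.7989 V=2.7989[hold]; j=3 S=107.2089 intr=0.0000 cont=0.0835 V=0.0835[hold]; j=4 S=144.5149 intr=0.0000 cont=0.0000 V=0.0000[hold]; j=5 S=194.8024 intr=0.0000 cont=0.0000 V=0.0000[hold]  S*(5)=43.7709
k=4: j=0 S=50.8190 intr=18.3110 cont=18.7013 V=18.7013[hold]; j=1 S=68.5028 intr=0.6272 cont=7.4378 V=7.4378[hold]; j=2 S=92.3400 intr=0.0000 cont=1.4696 V=1.4696[hold]; j=3 S=124.4720 intr=0.0000 cont=0.0427 V=0.0427[hold]; j=4 S=167.7851 intr=0.0000 cont=0.0000 V=0.0000[hold]  S*(4)=-
k=3: j=0 S=59.0021 intr=10.1279 cont=13.1385 V=13.1385[hold]; j=1 S=79.5333 intr=0.0000 cont=4.5072 V=4.5072[hold]; j=2 S=107.2089 intr=0.0000 cont=0.7710 V=0.7710[hold]; j=3 S=144.5149 intr=0.0000 cont=0.0218 V=0.0218[hold]  S*(3)=-
k=2: j=0 S=68.5028 intr=0.6272 cont=8.8839 V=8.8839[hold]; j=1 S=92.3400 intr=0.0000 cont=2.6737 V=2.6737[hold]; j=2 S=124.4720 intr=0.0000 cont=0.4043 V=0.4043[hold]  S*(2)=-
k=1: j=0 S=79.5333 intr=0.0000 cont=5.8266 V=5.8266[hold]; j=1 S=107.2089 intr=0.0000 cont=1.5604 V=1.5604[hold]  S*(1)=-
k=0: j=0 S=92.3400 intr=0.0000 cont=3.7283 V=3.7283[hold]  S*(0)=-

price = 3.7283
boundary = - - - - - 43.7709 50.8190 59.0021
tree:
3.7283
5.8266 1.5604
8.8839 2.6737 0.4043
13.1385 4.5072 0.7710 0.0218
18.7013 7.4378 1.4696 0.0427 0.0000
25.3591 11.9206 2.7989 0.0835 0.0000 0.0000
31.4297 18.3110 5.3265 0.1636 0.0000 0.0000 0.0000
36.6584 25.3591 10.1279 0.3203 0.0000 0.0000 0.0000 0.0000
41.1619 31.4297 18.3110 0.6272 0.0000 0.0000 0.0000 0.0000 0.0000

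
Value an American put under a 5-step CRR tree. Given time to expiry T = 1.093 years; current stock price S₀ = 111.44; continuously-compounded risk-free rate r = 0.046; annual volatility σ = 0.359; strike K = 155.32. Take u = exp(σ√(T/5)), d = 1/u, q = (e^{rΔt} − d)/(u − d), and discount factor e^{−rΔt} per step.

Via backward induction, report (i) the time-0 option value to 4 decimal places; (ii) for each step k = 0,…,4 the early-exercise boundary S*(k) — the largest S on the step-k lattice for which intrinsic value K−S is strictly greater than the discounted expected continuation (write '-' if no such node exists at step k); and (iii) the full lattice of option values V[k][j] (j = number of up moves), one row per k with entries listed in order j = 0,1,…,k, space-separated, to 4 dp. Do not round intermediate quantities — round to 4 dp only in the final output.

Δt=0.21860, u=1.18276, d=0.84548, q=0.48810, disc=e^(-rΔt)=0.98999
k=5 terminal: V=max(K-S,0) → 107.1739 87.9676 61.0996 23.5134 0.0000 0.0000
k=4: j=0 S=56.9452 intr=98.3748 cont=96.8208 V=98.3748[EX]; j=1 S=79.6616 intr=75.6584 cont=74.1044 V=75.6584[EX]; j=2 S=111.4400 intr=43.8800 cont=42.3260 V=43.8800[EX]; j=3 S=155.8953 intr=0.0000 cont=11.9161 V=11.9161[hold]; j=4 S=218.0847 intr=0.0000 cont=0.0000 V=0.0000[hold]  S*(4)=111.4400
k=3: j=0 S=67.3524 intr=87.9676 cont=86.4136 V=87.9676[EX]; j=1 S=94.2204 intr=61.0996 cont=59.5456 V=61.0996[EX]; j=2 S=131.8066 intr=23.5134 cont=27.9955 V=27.9955[hold]; j=3 S=184.3865 intr=0.0000 cont=6.0388 V=6.0388[hold]  S*(3)=94.2204
k=2: j=0 S=79.6616 intr=75.6584 cont=74.1044 V=75.6584[EX]; j=1 S=111.4400 intr=43.8800 cont=44.4918 V=44.4918[hold]; j=2 S=155.8953 intr=0.0000 cont=17.1055 V=17.1055[hold]  S*(2)=79.6616
k=1: j=0 S=94.2204 intr=61.0996 cont=59.8412 V=61.0996[EX]; j=1 S=131.8066 intr=23.5134 cont=30.8131 V=30.8131[hold]  S*(1)=94.2204
k=0: j=0 S=111.4400 intr=43.8800 cont=45.8533 V=45.8533[hold]  S*(0)=-

price = 45.8533
boundary = - 94.2204 79.6616 94.2204 111.4400
tree:
45.8533
61.0996 30.8131
75.6584 44.4918 17.1055
87.9676 61.0996 27.9955 6.0388
98.3748 75.6584 43.8800 11.9161 0.0000
107.1739 87.9676 61.0996 23.5134 0.0000 0.0000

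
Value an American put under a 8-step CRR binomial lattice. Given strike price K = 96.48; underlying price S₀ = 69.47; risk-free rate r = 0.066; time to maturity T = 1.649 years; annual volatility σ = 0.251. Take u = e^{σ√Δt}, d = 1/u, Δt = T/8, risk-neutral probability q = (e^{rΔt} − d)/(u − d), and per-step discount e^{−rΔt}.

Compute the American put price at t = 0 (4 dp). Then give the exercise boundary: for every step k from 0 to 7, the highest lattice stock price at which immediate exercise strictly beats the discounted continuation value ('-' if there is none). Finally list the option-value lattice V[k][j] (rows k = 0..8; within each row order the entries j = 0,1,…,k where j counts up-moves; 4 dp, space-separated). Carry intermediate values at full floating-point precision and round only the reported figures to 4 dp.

Δt=0.20613  u=1.12070  d=0.89230  q=0.53151  discount=0.98649
step 8 (expiry): payoffs max(K−S,0) = 68.5628 61.4167 52.4413 41.1684 27.0100 9.2273 0.0000 0.0000 0.0000
step 7: (k=7,j=0): S=31.2869, (K−S)⁺=65.1931, hold=63.8894 ⇒ V=65.1931 exercise | (k=7,j=1): S=39.2956, (K−S)⁺=57.1844, hold=55.8807 ⇒ V=57.1844 exercise | (k=7,j=2): S=49.3543, (K−S)⁺=47.1257, hold=45.8220 ⇒ V=47.1257 exercise | (k=7,j=3): S=61.9879, (K−S)⁺=34.4921, hold=33.1885 ⇒ V=34.4921 exercise | (k=7,j=4): S=77.8553, (K−S)⁺=18.6247, hold=17.3211 ⇒ V=18.6247 exercise | (k=7,j=5): S=97.7843, (K−S)⁺=0.0000, hold=4.2645 ⇒ V=4.2645 continue | (k=7,j=6): S=122.8148, (K−S)⁺=0.0000, hold=0.0000 ⇒ V=0.0000 continue | (k=7,j=7): S=154.2524, (K−S)⁺=0.0000, hold=0.0000 ⇒ V=0.0000 continue  boundary S*=77.8553
step 6: (k=6,j=0): S=35.0633, (K−S)⁺=61.4167, hold=60.1130 ⇒ V=61.4167 exercise | (k=6,j=1): S=44.0387, (K−S)⁺=52.4413, hold=51.1376 ⇒ V=52.4413 exercise | (k=6,j=2): S=55.3116, (K−S)⁺=41.1684, hold=39.8648 ⇒ V=41.1684 exercise | (k=6,j=3): S=69.4700, (K−S)⁺=27.0100, hold=25.7063 ⇒ V=27.0100 exercise | (k=6,j=4): S=87.2527, (K−S)⁺=9.2273, hold=10.8436 ⇒ V=10.8436 continue | (k=6,j=5): S=109.5872, (K−S)⁺=0.0000, hold=1.9709 ⇒ V=1.9709 continue | (k=6,j=6): S=137.6389, (K−S)⁺=0.0000, hold=0.0000 ⇒ V=0.0000 continue  boundary S*=69.4700
step 5: (k=5,j=0): S=39.2956, (K−S)⁺=57.1844, hold=55.8807 ⇒ V=57.1844 exercise | (k=5,j=1): S=49.3543, (K−S)⁺=47.1257, hold=45.8220 ⇒ V=47.1257 exercise | (k=5,j=2): S=61.9879, (K−S)⁺=34.4921, hold=33.1885 ⇒ V=34.4921 exercise | (k=5,j=3): S=77.8553, (K−S)⁺=18.6247, hold=18.1685 ⇒ V=18.6247 exercise | (k=5,j=4): S=97.7843, (K−S)⁺=0.0000, hold=6.0449 ⇒ V=6.0449 continue | (k=5,j=5): S=122.8148, (K−S)⁺=0.0000, hold=0.9109 ⇒ V=0.9109 continue  boundary S*=77.8553
step 4: (k=4,j=0): S=44.0387, (K−S)⁺=52.4413, hold=51.1376 ⇒ V=52.4413 exercise | (k=4,j=1): S=55.3116, (K−S)⁺=41.1684, hold=39.8648 ⇒ V=41.1684 exercise | (k=4,j=2): S=69.4700, (K−S)⁺=27.0100, hold=25.7063 ⇒ V=27.0100 exercise | (k=4,j=3): S=87.2527, (K−S)⁺=9.2273, hold=11.7771 ⇒ V=11.7771 continue | (k=4,j=4): S=109.5872, (K−S)⁺=0.0000, hold=3.2713 ⇒ V=3.2713 continue  boundary S*=69.4700
step 3: (k=3,j=0): S=49.3543, (K−S)⁺=47.1257, hold=45.8220 ⇒ V=47.1257 exercise | (k=3,j=1): S=61.9879, (K−S)⁺=34.4921, hold=33.1885 ⇒ V=34.4921 exercise | (k=3,j=2): S=77.8553, (K−S)⁺=18.6247, hold=18.6580 ⇒ V=18.6580 continue | (k=3,j=3): S=97.7843, (K−S)⁺=0.0000, hold=7.1581 ⇒ V=7.1581 continue  boundary S*=61.9879
step 2: (k=2,j=0): S=55.3116, (K−S)⁺=41.1684, hold=39.8648 ⇒ V=41.1684 exercise | (k=2,j=1): S=69.4700, (K−S)⁺=27.0100, hold=25.7238 ⇒ V=27.0100 exercise | (k=2,j=2): S=87.2527, (K−S)⁺=9.2273, hold=12.3762 ⇒ V=12.3762 continue  boundary S*=69.4700
step 1: (k=1,j=0): S=61.9879, (K−S)⁺=34.4921, hold=33.1885 ⇒ V=34.4921 exercise | (k=1,j=1): S=77.8553, (K−S)⁺=18.6247, hold=18.9721 ⇒ V=18.9721 continue  boundary S*=61.9879
step 0: (k=0,j=0): S=69.4700, (K−S)⁺=27.0100, hold=25.8885 ⇒ V=27.0100 exercise  boundary S*=69.4700

price = 27.0100
boundary = 69.4700 61.9879 69.4700 61.9879 69.4700 77.8553 69.4700 77.8553
tree:
27.0100
34.4921 18.9721
41.1684 27.0100 12.3762
47.1257 34.4921 18.6580 7.1581
52.4413 41.1684 27.0100 11.7771 3.2713
57.1844 47.1257 34.4921 18.6247 6.0449 0.9109
61.4167 52.4413 41.1684 27.0100 10.8436 1.9709 0.0000
65.1931 57.1844 47.1257 34.4921 18.6247 4.2645 0.0000 0.0000
68.5628 61.4167 52.4413 41.1684 27.0100 9.2273 0.0000 0.0000 0.0000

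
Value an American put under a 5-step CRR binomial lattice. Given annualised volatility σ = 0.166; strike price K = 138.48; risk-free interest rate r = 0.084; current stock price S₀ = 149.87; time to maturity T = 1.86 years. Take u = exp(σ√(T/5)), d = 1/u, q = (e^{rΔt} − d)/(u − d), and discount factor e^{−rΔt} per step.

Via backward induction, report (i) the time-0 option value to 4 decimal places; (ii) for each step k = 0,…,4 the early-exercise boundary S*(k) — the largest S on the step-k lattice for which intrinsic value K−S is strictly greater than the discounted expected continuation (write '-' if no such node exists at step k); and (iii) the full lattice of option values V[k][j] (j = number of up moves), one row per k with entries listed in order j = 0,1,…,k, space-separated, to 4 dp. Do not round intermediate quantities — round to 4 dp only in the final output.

Δt=0.37200  u=1.10655  d=0.90371  q=0.63120  discount=0.96924
step 5 (expiry): payoffs max(K−S,0) = 48.1440 27.8679 3.0409 0.0000 0.0000 0.0000
step 4: (k=4,j=0): S=99.9613, (K−S)⁺=38.5187, hold=34.2584 ⇒ V=38.5187 exercise | (k=4,j=1): S=122.3977, (K−S)⁺=16.0823, hold=11.8220 ⇒ V=16.0823 exercise | (k=4,j=2): S=149.8700, (K−S)⁺=0.0000, hold=1.0870 ⇒ V=1.0870 continue | (k=4,j=3): S=183.5085, (K−S)⁺=0.0000, hold=0.0000 ⇒ V=0.0000 continue | (k=4,j=4): S=224.6972, (K−S)⁺=0.0000, hold=0.0000 ⇒ V=0.0000 continue  boundary S*=122.3977
step 3: (k=3,j=0): S=110.6121, (K−S)⁺=27.8679, hold=23.6076 ⇒ V=27.8679 exercise | (k=3,j=1): S=135.4391, (K−S)⁺=3.0409, hold=6.4138 ⇒ V=6.4138 continue | (k=3,j=2): S=165.8385, (K−S)⁺=0.0000, hold=0.3886 ⇒ V=0.3886 continue | (k=3,j=3): S=203.0612, (K−S)⁺=0.0000, hold=0.0000 ⇒ V=0.0000 continue  boundary S*=110.6121
step 2: (k=2,j=0): S=122.3977, (K−S)⁺=16.0823, hold=13.8854 ⇒ V=16.0823 exercise | (k=2,j=1): S=149.8700, (K−S)⁺=0.0000, hold=2.5304 ⇒ V=2.5304 continue | (k=2,j=2): S=183.5085, (K−S)⁺=0.0000, hold=0.1389 ⇒ V=0.1389 continue  boundary S*=122.3977
step 1: (k=1,j=0): S=135.4391, (K−S)⁺=3.0409, hold=7.2968 ⇒ V=7.2968 continue | (k=1,j=1): S=165.8385, (K−S)⁺=0.0000, hold=0.9895 ⇒ V=0.9895 continue  boundary S*=-
step 0: (k=0,j=0): S=149.8700, (K−S)⁺=0.0000, hold=3.2136 ⇒ V=3.2136 continue  boundary S*=-

price = 3.2136
boundary = - - 122.3977 110.6121 122.3977
tree:
3.2136
7.2968 0.9895
16.0823 2.5304 0.1389
27.8679 6.4138 0.3886 0.0000
38.5187 16.0823 1.0870 0.0000 0.0000
48.1440 27.8679 3.0409 0.0000 0.0000 0.0000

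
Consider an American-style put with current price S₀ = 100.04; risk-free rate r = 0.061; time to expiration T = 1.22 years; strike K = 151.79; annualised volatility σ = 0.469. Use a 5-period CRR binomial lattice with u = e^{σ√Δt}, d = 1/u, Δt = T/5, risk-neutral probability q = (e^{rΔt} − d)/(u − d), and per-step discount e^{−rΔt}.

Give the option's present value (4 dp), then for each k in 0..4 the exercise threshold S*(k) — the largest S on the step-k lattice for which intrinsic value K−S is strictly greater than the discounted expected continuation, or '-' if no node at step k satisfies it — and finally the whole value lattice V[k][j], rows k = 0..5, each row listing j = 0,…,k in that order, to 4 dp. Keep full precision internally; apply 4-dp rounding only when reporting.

Δt=0.24400  u=1.26070  d=0.79321  q=0.47442  discount=0.98523
step 5 (expiry): payoffs max(K−S,0) = 120.3769 101.8629 72.4374 25.6693 0.0000 0.0000
step 4: (k=4,j=0): S=39.6026, (K−S)⁺=112.1874, hold=109.9449 ⇒ V=112.1874 exercise | (k=4,j=1): S=62.9432, (K−S)⁺=88.8468, hold=86.6043 ⇒ V=88.8468 exercise | (k=4,j=2): S=100.0400, (K−S)⁺=51.7500, hold=49.5075 ⇒ V=51.7500 exercise | (k=4,j=3): S=159.0006, (K−S)⁺=0.0000, hold=13.2921 ⇒ V=13.2921 continue | (k=4,j=4): S=252.7108, (K−S)⁺=0.0000, hold=0.0000 ⇒ V=0.0000 continue  boundary S*=100.0400
step 3: (k=3,j=0): S=49.9271, (K−S)⁺=101.8629, hold=99.6204 ⇒ V=101.8629 exercise | (k=3,j=1): S=79.3526, (K−S)⁺=72.4374, hold=70.1949 ⇒ V=72.4374 exercise | (k=3,j=2): S=126.1207, (K−S)⁺=25.6693, hold=33.0099 ⇒ V=33.0099 continue | (k=3,j=3): S=200.4524, (K−S)⁺=0.0000, hold=6.8829 ⇒ V=6.8829 continue  boundary S*=79.3526
step 2: (k=2,j=0): S=62.9432, (K−S)⁺=88.8468, hold=86.6043 ⇒ V=88.8468 exercise | (k=2,j=1): S=100.0400, (K−S)⁺=51.7500, hold=52.9385 ⇒ V=52.9385 continue | (k=2,j=2): S=159.0006, (K−S)⁺=0.0000, hold=20.3103 ⇒ V=20.3103 continue  boundary S*=62.9432
step 1: (k=1,j=0): S=79.3526, (K−S)⁺=72.4374, hold=70.7504 ⇒ V=72.4374 exercise | (k=1,j=1): S=126.1207, (K−S)⁺=25.6693, hold=36.9057 ⇒ V=36.9057 continue  boundary S*=79.3526
step 0: (k=0,j=0): S=100.0400, (K−S)⁺=51.7500, hold=54.7595 ⇒ V=54.7595 continue  boundary S*=-

price = 54.7595
boundary = - 79.3526 62.9432 79.3526 100.0400
tree:
54.7595
72.4374 36.9057
88.8468 52.9385 20.3103
101.8629 72.4374 33.0099 6.8829
112.1874 88.8468 51.7500 13.2921 0.0000
120.3769 101.8629 72.4374 25.6693 0.0000 0.0000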